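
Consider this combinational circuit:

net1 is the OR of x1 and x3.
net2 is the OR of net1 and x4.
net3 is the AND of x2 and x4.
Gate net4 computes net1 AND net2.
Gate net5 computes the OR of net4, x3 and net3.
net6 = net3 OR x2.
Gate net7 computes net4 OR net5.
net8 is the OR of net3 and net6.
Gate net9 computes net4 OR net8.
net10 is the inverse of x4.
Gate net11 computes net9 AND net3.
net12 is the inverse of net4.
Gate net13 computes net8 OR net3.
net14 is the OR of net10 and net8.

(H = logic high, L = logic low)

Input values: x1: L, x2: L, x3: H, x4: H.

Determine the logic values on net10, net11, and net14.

net1 = x1 OR x3 = L OR H = H
net2 = net1 OR x4 = H OR H = H
net3 = x2 AND x4 = L AND H = L
net4 = net1 AND net2 = H AND H = H
net6 = net3 OR x2 = L OR L = L
net8 = net3 OR net6 = L OR L = L
net9 = net4 OR net8 = H OR L = H
net10 = NOT x4 = NOT H = L
net11 = net9 AND net3 = H AND L = L
net14 = net10 OR net8 = L OR L = L

net10 = L; net11 = L; net14 = L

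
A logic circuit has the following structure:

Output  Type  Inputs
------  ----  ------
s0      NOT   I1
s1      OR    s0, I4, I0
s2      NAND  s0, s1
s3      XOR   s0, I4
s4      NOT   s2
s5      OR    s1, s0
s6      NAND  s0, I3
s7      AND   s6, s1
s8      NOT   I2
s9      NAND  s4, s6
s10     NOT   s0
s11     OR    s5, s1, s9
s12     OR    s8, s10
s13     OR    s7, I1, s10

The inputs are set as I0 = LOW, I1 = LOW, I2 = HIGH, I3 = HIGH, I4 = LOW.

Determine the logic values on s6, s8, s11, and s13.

s6 = LOW  s8 = LOW  s11 = HIGH  s13 = LOW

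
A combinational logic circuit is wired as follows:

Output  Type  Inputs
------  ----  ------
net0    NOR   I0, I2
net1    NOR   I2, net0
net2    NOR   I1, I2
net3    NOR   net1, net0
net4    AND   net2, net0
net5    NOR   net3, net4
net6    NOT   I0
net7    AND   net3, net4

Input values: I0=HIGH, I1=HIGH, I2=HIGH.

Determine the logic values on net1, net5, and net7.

net0 = I0 NOR I2 = HIGH NOR HIGH = LOW
net1 = I2 NOR net0 = HIGH NOR LOW = LOW
net2 = I1 NOR I2 = HIGH NOR HIGH = LOW
net3 = net1 NOR net0 = LOW NOR LOW = HIGH
net4 = net2 AND net0 = LOW AND LOW = LOW
net5 = net3 NOR net4 = HIGH NOR LOW = LOW
net7 = net3 AND net4 = HIGH AND LOW = LOW

net1 = LOW, net5 = LOW, net7 = LOW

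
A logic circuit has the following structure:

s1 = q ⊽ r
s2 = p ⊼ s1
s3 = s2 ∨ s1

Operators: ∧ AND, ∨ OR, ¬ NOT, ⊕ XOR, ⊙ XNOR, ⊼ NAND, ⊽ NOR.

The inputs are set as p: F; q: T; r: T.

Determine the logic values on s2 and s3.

s1 = q NOR r = T NOR T = F
s2 = p NAND s1 = F NAND F = T
s3 = s2 OR s1 = T OR F = T

s2 = T; s3 = T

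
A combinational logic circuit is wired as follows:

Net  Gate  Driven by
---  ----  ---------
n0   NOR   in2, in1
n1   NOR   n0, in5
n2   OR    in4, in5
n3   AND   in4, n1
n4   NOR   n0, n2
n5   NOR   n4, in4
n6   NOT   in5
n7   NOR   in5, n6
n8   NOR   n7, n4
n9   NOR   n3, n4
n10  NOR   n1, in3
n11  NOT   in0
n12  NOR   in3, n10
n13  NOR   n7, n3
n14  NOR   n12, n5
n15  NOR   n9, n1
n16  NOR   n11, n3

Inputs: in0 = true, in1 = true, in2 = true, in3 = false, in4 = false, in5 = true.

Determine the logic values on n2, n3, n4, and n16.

n2 = true; n3 = false; n4 = false; n16 = true

n0 = in2 NOR in1 = true NOR true = false
n1 = n0 NOR in5 = false NOR true = false
n2 = in4 OR in5 = false OR true = true
n3 = in4 AND n1 = false AND false = false
n4 = n0 NOR n2 = false NOR true = false
n11 = NOT in0 = NOT true = false
n16 = n11 NOR n3 = false NOR false = true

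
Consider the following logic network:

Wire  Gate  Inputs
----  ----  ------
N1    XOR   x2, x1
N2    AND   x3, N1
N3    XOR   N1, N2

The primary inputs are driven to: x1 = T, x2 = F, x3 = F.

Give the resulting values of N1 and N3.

N1 = x2 XOR x1 = F XOR T = T
N2 = x3 AND N1 = F AND T = F
N3 = N1 XOR N2 = T XOR F = T

N1 = T, N3 = T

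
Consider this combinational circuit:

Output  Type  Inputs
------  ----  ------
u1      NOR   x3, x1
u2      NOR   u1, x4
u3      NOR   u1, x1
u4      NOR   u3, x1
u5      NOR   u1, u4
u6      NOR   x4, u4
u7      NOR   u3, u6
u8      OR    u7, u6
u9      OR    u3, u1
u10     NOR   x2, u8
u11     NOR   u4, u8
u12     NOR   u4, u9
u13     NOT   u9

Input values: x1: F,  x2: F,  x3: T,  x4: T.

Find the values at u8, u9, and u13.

u8 = F, u9 = T, u13 = F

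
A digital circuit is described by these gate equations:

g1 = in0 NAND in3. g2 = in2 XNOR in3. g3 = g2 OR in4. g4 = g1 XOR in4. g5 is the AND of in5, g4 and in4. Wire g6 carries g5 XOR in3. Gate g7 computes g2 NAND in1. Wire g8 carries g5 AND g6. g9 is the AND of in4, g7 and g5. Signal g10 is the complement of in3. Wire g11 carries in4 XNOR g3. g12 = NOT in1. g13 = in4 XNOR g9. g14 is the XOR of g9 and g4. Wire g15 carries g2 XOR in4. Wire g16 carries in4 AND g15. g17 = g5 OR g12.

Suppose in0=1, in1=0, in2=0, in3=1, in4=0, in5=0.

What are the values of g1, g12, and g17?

g1 = in0 NAND in3 = 1 NAND 1 = 0
g4 = g1 XOR in4 = 0 XOR 0 = 0
g5 = in5 AND g4 AND in4 = 0 AND 0 AND 0 = 0
g12 = NOT in1 = NOT 0 = 1
g17 = g5 OR g12 = 0 OR 1 = 1

g1 = 0  g12 = 1  g17 = 1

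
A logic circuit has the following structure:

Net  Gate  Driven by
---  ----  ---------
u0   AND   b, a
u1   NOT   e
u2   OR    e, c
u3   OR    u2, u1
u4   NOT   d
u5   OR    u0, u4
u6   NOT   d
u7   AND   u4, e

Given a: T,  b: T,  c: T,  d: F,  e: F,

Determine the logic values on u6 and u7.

u6 = T  u7 = F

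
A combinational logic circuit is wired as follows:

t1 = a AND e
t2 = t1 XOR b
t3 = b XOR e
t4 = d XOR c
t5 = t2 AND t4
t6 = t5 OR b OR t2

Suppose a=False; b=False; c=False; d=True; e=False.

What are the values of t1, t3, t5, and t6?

t1 = a AND e = False AND False = False
t2 = t1 XOR b = False XOR False = False
t3 = b XOR e = False XOR False = False
t4 = d XOR c = True XOR False = True
t5 = t2 AND t4 = False AND True = False
t6 = t5 OR b OR t2 = False OR False OR False = False

t1 = False, t3 = False, t5 = False, t6 = False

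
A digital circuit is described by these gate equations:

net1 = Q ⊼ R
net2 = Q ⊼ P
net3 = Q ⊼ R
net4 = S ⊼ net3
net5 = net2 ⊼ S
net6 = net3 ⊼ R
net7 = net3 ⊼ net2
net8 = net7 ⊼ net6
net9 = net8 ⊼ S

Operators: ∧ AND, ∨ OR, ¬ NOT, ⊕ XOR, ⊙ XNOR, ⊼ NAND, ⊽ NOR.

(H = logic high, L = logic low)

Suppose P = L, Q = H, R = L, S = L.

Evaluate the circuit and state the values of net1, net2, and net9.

net1 = Q NAND R = H NAND L = H
net2 = Q NAND P = H NAND L = H
net3 = Q NAND R = H NAND L = H
net6 = net3 NAND R = H NAND L = H
net7 = net3 NAND net2 = H NAND H = L
net8 = net7 NAND net6 = L NAND H = H
net9 = net8 NAND S = H NAND L = H

net1 = H, net2 = H, net9 = H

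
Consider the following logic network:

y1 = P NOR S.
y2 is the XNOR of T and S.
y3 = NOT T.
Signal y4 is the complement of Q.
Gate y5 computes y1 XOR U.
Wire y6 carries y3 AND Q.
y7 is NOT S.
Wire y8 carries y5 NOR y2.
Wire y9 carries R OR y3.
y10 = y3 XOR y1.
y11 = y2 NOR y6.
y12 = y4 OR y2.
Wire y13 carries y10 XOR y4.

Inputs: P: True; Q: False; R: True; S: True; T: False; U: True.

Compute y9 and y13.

y9 = True  y13 = False

y1 = P NOR S = True NOR True = False
y3 = NOT T = NOT False = True
y4 = NOT Q = NOT False = True
y9 = R OR y3 = True OR True = True
y10 = y3 XOR y1 = True XOR False = True
y13 = y10 XOR y4 = True XOR True = False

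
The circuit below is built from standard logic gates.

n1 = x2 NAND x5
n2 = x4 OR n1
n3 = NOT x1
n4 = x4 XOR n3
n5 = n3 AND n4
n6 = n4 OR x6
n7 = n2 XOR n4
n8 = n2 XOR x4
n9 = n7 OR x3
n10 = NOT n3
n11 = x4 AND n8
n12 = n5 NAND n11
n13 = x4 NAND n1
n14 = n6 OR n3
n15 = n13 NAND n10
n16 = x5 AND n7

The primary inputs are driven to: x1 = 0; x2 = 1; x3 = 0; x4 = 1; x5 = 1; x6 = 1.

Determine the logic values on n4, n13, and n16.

n1 = x2 NAND x5 = 1 NAND 1 = 0
n2 = x4 OR n1 = 1 OR 0 = 1
n3 = NOT x1 = NOT 0 = 1
n4 = x4 XOR n3 = 1 XOR 1 = 0
n7 = n2 XOR n4 = 1 XOR 0 = 1
n13 = x4 NAND n1 = 1 NAND 0 = 1
n16 = x5 AND n7 = 1 AND 1 = 1

n4 = 0, n13 = 1, n16 = 1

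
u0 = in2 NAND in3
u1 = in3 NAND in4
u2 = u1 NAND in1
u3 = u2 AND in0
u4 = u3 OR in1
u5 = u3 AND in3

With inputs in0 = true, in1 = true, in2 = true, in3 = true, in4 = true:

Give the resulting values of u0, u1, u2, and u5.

u0 = false; u1 = false; u2 = true; u5 = true

u0 = in2 NAND in3 = true NAND true = false
u1 = in3 NAND in4 = true NAND true = false
u2 = u1 NAND in1 = false NAND true = true
u3 = u2 AND in0 = true AND true = true
u5 = u3 AND in3 = true AND true = true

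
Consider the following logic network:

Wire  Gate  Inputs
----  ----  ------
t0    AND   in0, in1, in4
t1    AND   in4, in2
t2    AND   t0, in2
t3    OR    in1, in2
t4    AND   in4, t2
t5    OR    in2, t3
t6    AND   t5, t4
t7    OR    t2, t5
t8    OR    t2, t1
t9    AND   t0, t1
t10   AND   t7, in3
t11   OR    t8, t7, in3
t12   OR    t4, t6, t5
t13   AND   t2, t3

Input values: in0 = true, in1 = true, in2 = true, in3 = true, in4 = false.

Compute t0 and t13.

t0 = in0 AND in1 AND in4 = true AND true AND false = false
t2 = t0 AND in2 = false AND true = false
t3 = in1 OR in2 = true OR true = true
t13 = t2 AND t3 = false AND true = false

t0 = false, t13 = false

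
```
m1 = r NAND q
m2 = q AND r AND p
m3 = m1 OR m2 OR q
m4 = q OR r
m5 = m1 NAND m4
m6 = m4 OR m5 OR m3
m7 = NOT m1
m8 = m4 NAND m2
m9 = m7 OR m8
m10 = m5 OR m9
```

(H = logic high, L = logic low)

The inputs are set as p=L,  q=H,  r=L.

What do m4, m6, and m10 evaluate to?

m1 = r NAND q = L NAND H = H
m2 = q AND r AND p = H AND L AND L = L
m3 = m1 OR m2 OR q = H OR L OR H = H
m4 = q OR r = H OR L = H
m5 = m1 NAND m4 = H NAND H = L
m6 = m4 OR m5 OR m3 = H OR L OR H = H
m7 = NOT m1 = NOT H = L
m8 = m4 NAND m2 = H NAND L = H
m9 = m7 OR m8 = L OR H = H
m10 = m5 OR m9 = L OR H = H

m4 = H, m6 = H, m10 = H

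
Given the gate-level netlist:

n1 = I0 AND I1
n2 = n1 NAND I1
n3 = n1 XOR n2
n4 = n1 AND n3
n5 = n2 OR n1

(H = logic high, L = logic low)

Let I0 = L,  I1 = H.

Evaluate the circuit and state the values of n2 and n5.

n1 = I0 AND I1 = L AND H = L
n2 = n1 NAND I1 = L NAND H = H
n5 = n2 OR n1 = H OR L = H

n2 = H; n5 = H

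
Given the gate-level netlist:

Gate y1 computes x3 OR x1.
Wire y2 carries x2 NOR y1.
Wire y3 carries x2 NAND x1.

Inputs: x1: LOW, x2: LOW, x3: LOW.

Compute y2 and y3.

y2 = HIGH; y3 = HIGH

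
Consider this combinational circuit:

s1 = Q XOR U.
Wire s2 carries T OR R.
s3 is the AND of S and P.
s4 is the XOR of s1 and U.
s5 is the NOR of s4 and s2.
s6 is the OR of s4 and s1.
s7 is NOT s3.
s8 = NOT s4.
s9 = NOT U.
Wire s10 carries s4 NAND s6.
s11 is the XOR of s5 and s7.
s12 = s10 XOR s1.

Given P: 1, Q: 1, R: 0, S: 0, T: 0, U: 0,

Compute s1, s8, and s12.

s1 = Q XOR U = 1 XOR 0 = 1
s4 = s1 XOR U = 1 XOR 0 = 1
s6 = s4 OR s1 = 1 OR 1 = 1
s8 = NOT s4 = NOT 1 = 0
s10 = s4 NAND s6 = 1 NAND 1 = 0
s12 = s10 XOR s1 = 0 XOR 1 = 1

s1 = 1, s8 = 0, s12 = 1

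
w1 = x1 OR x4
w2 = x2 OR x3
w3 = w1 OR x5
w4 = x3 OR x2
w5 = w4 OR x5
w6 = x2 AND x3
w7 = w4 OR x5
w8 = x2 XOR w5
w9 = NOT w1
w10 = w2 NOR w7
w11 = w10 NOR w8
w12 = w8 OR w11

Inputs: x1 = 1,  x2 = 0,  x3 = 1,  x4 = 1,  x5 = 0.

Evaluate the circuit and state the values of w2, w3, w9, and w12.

w1 = x1 OR x4 = 1 OR 1 = 1
w2 = x2 OR x3 = 0 OR 1 = 1
w3 = w1 OR x5 = 1 OR 0 = 1
w4 = x3 OR x2 = 1 OR 0 = 1
w5 = w4 OR x5 = 1 OR 0 = 1
w7 = w4 OR x5 = 1 OR 0 = 1
w8 = x2 XOR w5 = 0 XOR 1 = 1
w9 = NOT w1 = NOT 1 = 0
w10 = w2 NOR w7 = 1 NOR 1 = 0
w11 = w10 NOR w8 = 0 NOR 1 = 0
w12 = w8 OR w11 = 1 OR 0 = 1

w2 = 1, w3 = 1, w9 = 0, w12 = 1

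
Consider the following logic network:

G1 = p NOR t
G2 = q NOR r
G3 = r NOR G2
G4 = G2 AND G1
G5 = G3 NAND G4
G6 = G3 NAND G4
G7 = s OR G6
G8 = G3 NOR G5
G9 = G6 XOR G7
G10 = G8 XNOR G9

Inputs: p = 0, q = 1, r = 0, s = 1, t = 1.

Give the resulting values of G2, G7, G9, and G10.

G1 = p NOR t = 0 NOR 1 = 0
G2 = q NOR r = 1 NOR 0 = 0
G3 = r NOR G2 = 0 NOR 0 = 1
G4 = G2 AND G1 = 0 AND 0 = 0
G5 = G3 NAND G4 = 1 NAND 0 = 1
G6 = G3 NAND G4 = 1 NAND 0 = 1
G7 = s OR G6 = 1 OR 1 = 1
G8 = G3 NOR G5 = 1 NOR 1 = 0
G9 = G6 XOR G7 = 1 XOR 1 = 0
G10 = G8 XNOR G9 = 0 XNOR 0 = 1

G2 = 0  G7 = 1  G9 = 0  G10 = 1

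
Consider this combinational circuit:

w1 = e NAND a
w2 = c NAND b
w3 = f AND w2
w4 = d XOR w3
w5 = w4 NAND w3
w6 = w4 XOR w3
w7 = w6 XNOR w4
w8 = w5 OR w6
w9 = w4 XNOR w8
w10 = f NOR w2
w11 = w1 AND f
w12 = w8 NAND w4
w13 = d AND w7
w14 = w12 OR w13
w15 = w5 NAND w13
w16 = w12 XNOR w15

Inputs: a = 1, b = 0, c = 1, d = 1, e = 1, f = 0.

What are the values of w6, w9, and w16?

w2 = c NAND b = 1 NAND 0 = 1
w3 = f AND w2 = 0 AND 1 = 0
w4 = d XOR w3 = 1 XOR 0 = 1
w5 = w4 NAND w3 = 1 NAND 0 = 1
w6 = w4 XOR w3 = 1 XOR 0 = 1
w7 = w6 XNOR w4 = 1 XNOR 1 = 1
w8 = w5 OR w6 = 1 OR 1 = 1
w9 = w4 XNOR w8 = 1 XNOR 1 = 1
w12 = w8 NAND w4 = 1 NAND 1 = 0
w13 = d AND w7 = 1 AND 1 = 1
w15 = w5 NAND w13 = 1 NAND 1 = 0
w16 = w12 XNOR w15 = 0 XNOR 0 = 1

w6 = 1, w9 = 1, w16 = 1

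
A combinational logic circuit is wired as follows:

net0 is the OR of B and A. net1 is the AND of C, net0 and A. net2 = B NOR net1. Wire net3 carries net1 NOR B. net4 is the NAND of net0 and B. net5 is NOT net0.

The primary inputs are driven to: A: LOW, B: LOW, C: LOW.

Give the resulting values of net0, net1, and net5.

net0 = LOW, net1 = LOW, net5 = HIGH

net0 = B OR A = LOW OR LOW = LOW
net1 = C AND net0 AND A = LOW AND LOW AND LOW = LOW
net5 = NOT net0 = NOT LOW = HIGH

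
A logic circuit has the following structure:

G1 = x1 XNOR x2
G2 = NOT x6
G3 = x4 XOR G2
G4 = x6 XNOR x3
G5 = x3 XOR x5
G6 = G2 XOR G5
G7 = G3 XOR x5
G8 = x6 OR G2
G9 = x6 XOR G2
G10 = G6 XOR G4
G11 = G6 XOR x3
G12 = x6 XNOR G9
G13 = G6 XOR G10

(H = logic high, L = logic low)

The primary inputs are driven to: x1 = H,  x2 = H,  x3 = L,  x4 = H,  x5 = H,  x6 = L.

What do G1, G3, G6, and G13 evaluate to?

G1 = x1 XNOR x2 = H XNOR H = H
G2 = NOT x6 = NOT L = H
G3 = x4 XOR G2 = H XOR H = L
G4 = x6 XNOR x3 = L XNOR L = H
G5 = x3 XOR x5 = L XOR H = H
G6 = G2 XOR G5 = H XOR H = L
G10 = G6 XOR G4 = L XOR H = H
G13 = G6 XOR G10 = L XOR H = H

G1 = H, G3 = L, G6 = L, G13 = H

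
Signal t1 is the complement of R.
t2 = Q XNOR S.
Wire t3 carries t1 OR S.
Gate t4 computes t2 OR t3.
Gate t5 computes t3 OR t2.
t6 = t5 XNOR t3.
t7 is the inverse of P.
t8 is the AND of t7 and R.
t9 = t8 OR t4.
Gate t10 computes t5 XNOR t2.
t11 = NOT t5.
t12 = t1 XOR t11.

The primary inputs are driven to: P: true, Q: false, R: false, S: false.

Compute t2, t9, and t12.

t2 = true; t9 = true; t12 = true

t1 = NOT R = NOT false = true
t2 = Q XNOR S = false XNOR false = true
t3 = t1 OR S = true OR false = true
t4 = t2 OR t3 = true OR true = true
t5 = t3 OR t2 = true OR true = true
t7 = NOT P = NOT true = false
t8 = t7 AND R = false AND false = false
t9 = t8 OR t4 = false OR true = true
t11 = NOT t5 = NOT true = false
t12 = t1 XOR t11 = true XOR false = true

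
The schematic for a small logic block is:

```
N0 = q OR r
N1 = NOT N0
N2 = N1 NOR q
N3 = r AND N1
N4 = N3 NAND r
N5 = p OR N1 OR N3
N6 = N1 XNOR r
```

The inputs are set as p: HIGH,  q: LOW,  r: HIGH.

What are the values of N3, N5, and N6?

N3 = LOW, N5 = HIGH, N6 = LOW

N0 = q OR r = LOW OR HIGH = HIGH
N1 = NOT N0 = NOT HIGH = LOW
N3 = r AND N1 = HIGH AND LOW = LOW
N5 = p OR N1 OR N3 = HIGH OR LOW OR LOW = HIGH
N6 = N1 XNOR r = LOW XNOR HIGH = LOW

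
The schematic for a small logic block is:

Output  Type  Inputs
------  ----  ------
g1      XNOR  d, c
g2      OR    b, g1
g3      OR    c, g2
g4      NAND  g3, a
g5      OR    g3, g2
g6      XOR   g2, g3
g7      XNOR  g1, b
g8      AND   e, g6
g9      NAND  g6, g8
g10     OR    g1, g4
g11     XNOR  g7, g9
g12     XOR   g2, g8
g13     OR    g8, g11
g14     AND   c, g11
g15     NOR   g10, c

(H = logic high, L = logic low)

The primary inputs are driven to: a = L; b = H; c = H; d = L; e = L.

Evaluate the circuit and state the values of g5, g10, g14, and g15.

g5 = H, g10 = H, g14 = L, g15 = L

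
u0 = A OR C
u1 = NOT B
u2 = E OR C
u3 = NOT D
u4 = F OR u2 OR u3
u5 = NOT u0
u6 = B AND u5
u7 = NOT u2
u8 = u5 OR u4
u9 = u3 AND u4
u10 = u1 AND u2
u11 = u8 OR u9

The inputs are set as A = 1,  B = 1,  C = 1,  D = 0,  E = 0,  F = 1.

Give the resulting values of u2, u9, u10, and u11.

u2 = 1, u9 = 1, u10 = 0, u11 = 1

u0 = A OR C = 1 OR 1 = 1
u1 = NOT B = NOT 1 = 0
u2 = E OR C = 0 OR 1 = 1
u3 = NOT D = NOT 0 = 1
u4 = F OR u2 OR u3 = 1 OR 1 OR 1 = 1
u5 = NOT u0 = NOT 1 = 0
u8 = u5 OR u4 = 0 OR 1 = 1
u9 = u3 AND u4 = 1 AND 1 = 1
u10 = u1 AND u2 = 0 AND 1 = 0
u11 = u8 OR u9 = 1 OR 1 = 1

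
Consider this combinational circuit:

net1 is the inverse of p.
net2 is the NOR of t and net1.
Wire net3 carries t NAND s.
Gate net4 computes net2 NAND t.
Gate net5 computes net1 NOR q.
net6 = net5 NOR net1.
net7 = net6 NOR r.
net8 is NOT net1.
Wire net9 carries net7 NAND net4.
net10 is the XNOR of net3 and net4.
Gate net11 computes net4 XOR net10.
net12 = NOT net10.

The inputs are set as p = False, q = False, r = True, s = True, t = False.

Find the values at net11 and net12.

net11 = False  net12 = False

net1 = NOT p = NOT False = True
net2 = t NOR net1 = False NOR True = False
net3 = t NAND s = False NAND True = True
net4 = net2 NAND t = False NAND False = True
net10 = net3 XNOR net4 = True XNOR True = True
net11 = net4 XOR net10 = True XOR True = False
net12 = NOT net10 = NOT True = False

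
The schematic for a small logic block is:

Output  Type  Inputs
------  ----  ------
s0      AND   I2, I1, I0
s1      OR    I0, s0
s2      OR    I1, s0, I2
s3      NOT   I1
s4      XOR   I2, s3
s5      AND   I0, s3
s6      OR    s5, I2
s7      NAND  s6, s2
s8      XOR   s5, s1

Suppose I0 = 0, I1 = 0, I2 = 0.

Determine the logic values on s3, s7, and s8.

s3 = 1  s7 = 1  s8 = 0

s0 = I2 AND I1 AND I0 = 0 AND 0 AND 0 = 0
s1 = I0 OR s0 = 0 OR 0 = 0
s2 = I1 OR s0 OR I2 = 0 OR 0 OR 0 = 0
s3 = NOT I1 = NOT 0 = 1
s5 = I0 AND s3 = 0 AND 1 = 0
s6 = s5 OR I2 = 0 OR 0 = 0
s7 = s6 NAND s2 = 0 NAND 0 = 1
s8 = s5 XOR s1 = 0 XOR 0 = 0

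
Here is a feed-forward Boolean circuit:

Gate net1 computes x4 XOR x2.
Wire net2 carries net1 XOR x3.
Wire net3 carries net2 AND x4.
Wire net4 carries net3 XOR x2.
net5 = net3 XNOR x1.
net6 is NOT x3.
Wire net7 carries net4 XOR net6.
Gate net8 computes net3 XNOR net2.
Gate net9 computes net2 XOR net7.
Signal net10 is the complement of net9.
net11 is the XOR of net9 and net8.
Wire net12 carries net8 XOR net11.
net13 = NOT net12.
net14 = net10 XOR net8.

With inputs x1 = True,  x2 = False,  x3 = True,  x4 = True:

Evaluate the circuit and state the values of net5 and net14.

net1 = x4 XOR x2 = True XOR False = True
net2 = net1 XOR x3 = True XOR True = False
net3 = net2 AND x4 = False AND True = False
net4 = net3 XOR x2 = False XOR False = False
net5 = net3 XNOR x1 = False XNOR True = False
net6 = NOT x3 = NOT True = False
net7 = net4 XOR net6 = False XOR False = False
net8 = net3 XNOR net2 = False XNOR False = True
net9 = net2 XOR net7 = False XOR False = False
net10 = NOT net9 = NOT False = True
net14 = net10 XOR net8 = True XOR True = False

net5 = False; net14 = False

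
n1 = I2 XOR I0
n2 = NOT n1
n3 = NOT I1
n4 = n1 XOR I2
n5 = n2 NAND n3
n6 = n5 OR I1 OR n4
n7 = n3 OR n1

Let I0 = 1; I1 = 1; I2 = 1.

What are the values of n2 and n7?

n2 = 1, n7 = 0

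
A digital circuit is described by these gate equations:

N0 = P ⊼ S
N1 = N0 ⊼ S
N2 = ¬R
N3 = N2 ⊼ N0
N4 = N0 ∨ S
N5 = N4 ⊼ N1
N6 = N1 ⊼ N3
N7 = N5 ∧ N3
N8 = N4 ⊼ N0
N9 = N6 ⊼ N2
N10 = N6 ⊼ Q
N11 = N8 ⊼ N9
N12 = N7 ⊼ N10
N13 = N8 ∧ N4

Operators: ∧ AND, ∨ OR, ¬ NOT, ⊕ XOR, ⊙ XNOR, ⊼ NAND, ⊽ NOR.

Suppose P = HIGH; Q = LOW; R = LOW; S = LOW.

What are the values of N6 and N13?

N6 = HIGH  N13 = LOW

N0 = P NAND S = HIGH NAND LOW = HIGH
N1 = N0 NAND S = HIGH NAND LOW = HIGH
N2 = NOT R = NOT LOW = HIGH
N3 = N2 NAND N0 = HIGH NAND HIGH = LOW
N4 = N0 OR S = HIGH OR LOW = HIGH
N6 = N1 NAND N3 = HIGH NAND LOW = HIGH
N8 = N4 NAND N0 = HIGH NAND HIGH = LOW
N13 = N8 AND N4 = LOW AND HIGH = LOW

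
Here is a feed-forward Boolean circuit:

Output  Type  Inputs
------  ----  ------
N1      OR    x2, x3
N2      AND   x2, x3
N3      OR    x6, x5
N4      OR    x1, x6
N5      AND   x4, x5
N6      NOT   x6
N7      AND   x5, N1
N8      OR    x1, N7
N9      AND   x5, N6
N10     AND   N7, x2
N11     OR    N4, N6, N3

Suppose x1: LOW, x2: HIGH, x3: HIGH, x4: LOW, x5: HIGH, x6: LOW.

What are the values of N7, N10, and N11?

N1 = x2 OR x3 = HIGH OR HIGH = HIGH
N3 = x6 OR x5 = LOW OR HIGH = HIGH
N4 = x1 OR x6 = LOW OR LOW = LOW
N6 = NOT x6 = NOT LOW = HIGH
N7 = x5 AND N1 = HIGH AND HIGH = HIGH
N10 = N7 AND x2 = HIGH AND HIGH = HIGH
N11 = N4 OR N6 OR N3 = LOW OR HIGH OR HIGH = HIGH

N7 = HIGH, N10 = HIGH, N11 = HIGH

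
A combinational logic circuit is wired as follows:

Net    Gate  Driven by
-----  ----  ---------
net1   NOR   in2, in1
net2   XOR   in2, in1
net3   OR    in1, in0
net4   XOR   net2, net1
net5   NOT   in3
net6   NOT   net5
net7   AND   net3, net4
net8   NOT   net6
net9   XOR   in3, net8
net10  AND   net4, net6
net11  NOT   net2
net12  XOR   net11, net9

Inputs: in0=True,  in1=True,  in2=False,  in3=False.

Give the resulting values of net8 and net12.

net2 = in2 XOR in1 = False XOR True = True
net5 = NOT in3 = NOT False = True
net6 = NOT net5 = NOT True = False
net8 = NOT net6 = NOT False = True
net9 = in3 XOR net8 = False XOR True = True
net11 = NOT net2 = NOT True = False
net12 = net11 XOR net9 = False XOR True = True

net8 = True, net12 = True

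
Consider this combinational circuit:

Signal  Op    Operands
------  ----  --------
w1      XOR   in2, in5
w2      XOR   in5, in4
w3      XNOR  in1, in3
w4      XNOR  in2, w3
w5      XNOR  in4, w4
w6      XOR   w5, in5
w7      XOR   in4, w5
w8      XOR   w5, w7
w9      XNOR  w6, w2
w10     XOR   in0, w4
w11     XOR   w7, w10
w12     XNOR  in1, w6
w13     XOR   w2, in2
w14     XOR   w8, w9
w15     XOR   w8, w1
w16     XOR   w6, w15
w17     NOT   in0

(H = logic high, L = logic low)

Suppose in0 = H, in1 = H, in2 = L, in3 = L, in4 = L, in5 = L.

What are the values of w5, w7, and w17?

w5 = L; w7 = L; w17 = L

w3 = in1 XNOR in3 = H XNOR L = L
w4 = in2 XNOR w3 = L XNOR L = H
w5 = in4 XNOR w4 = L XNOR H = L
w7 = in4 XOR w5 = L XOR L = L
w17 = NOT in0 = NOT H = L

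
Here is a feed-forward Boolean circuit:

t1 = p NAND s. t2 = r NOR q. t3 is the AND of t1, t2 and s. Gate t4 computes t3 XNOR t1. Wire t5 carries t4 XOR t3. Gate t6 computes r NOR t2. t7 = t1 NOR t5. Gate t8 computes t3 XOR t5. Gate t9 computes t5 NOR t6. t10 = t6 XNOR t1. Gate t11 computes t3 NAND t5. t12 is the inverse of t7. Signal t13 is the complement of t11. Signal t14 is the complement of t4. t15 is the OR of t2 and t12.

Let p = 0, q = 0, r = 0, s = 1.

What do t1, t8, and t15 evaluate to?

t1 = p NAND s = 0 NAND 1 = 1
t2 = r NOR q = 0 NOR 0 = 1
t3 = t1 AND t2 AND s = 1 AND 1 AND 1 = 1
t4 = t3 XNOR t1 = 1 XNOR 1 = 1
t5 = t4 XOR t3 = 1 XOR 1 = 0
t7 = t1 NOR t5 = 1 NOR 0 = 0
t8 = t3 XOR t5 = 1 XOR 0 = 1
t12 = NOT t7 = NOT 0 = 1
t15 = t2 OR t12 = 1 OR 1 = 1

t1 = 1, t8 = 1, t15 = 1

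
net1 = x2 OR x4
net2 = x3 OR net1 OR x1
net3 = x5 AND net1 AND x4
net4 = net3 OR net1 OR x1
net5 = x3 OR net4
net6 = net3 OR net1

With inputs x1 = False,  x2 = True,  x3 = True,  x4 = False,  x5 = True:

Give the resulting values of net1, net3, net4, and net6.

net1 = True  net3 = False  net4 = True  net6 = True

net1 = x2 OR x4 = True OR False = True
net3 = x5 AND net1 AND x4 = True AND True AND False = False
net4 = net3 OR net1 OR x1 = False OR True OR False = True
net6 = net3 OR net1 = False OR True = True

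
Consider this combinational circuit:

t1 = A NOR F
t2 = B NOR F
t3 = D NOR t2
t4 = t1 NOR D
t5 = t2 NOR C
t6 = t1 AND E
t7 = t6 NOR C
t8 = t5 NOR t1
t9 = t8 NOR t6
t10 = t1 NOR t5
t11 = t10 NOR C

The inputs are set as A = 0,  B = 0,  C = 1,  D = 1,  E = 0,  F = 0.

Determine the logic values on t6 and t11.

t6 = 0  t11 = 0

t1 = A NOR F = 0 NOR 0 = 1
t2 = B NOR F = 0 NOR 0 = 1
t5 = t2 NOR C = 1 NOR 1 = 0
t6 = t1 AND E = 1 AND 0 = 0
t10 = t1 NOR t5 = 1 NOR 0 = 0
t11 = t10 NOR C = 0 NOR 1 = 0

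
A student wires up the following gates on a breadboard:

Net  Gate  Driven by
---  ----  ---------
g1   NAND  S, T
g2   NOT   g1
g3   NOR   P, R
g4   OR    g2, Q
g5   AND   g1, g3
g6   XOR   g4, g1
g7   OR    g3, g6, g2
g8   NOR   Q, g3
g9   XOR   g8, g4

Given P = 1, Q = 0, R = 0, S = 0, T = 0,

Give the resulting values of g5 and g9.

g1 = S NAND T = 0 NAND 0 = 1
g2 = NOT g1 = NOT 1 = 0
g3 = P NOR R = 1 NOR 0 = 0
g4 = g2 OR Q = 0 OR 0 = 0
g5 = g1 AND g3 = 1 AND 0 = 0
g8 = Q NOR g3 = 0 NOR 0 = 1
g9 = g8 XOR g4 = 1 XOR 0 = 1

g5 = 0; g9 = 1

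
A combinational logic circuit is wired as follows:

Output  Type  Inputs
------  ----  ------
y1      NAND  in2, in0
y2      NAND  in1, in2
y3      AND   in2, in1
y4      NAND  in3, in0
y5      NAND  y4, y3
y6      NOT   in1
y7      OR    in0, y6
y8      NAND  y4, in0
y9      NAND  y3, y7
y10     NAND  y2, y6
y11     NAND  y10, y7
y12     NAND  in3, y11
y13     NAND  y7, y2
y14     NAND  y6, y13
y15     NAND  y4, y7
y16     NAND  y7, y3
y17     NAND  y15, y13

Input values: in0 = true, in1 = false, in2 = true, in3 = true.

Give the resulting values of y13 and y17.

y13 = false; y17 = true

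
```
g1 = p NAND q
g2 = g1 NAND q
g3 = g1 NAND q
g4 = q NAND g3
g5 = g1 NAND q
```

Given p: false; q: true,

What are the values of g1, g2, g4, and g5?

g1 = p NAND q = false NAND true = true
g2 = g1 NAND q = true NAND true = false
g3 = g1 NAND q = true NAND true = false
g4 = q NAND g3 = true NAND false = true
g5 = g1 NAND q = true NAND true = false

g1 = true, g2 = false, g4 = true, g5 = false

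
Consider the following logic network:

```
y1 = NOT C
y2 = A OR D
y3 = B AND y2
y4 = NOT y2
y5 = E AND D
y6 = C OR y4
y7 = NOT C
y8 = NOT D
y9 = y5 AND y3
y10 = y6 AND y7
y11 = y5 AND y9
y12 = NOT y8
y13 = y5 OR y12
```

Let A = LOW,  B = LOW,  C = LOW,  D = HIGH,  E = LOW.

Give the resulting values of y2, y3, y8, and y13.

y2 = HIGH  y3 = LOW  y8 = LOW  y13 = HIGH

y2 = A OR D = LOW OR HIGH = HIGH
y3 = B AND y2 = LOW AND HIGH = LOW
y5 = E AND D = LOW AND HIGH = LOW
y8 = NOT D = NOT HIGH = LOW
y12 = NOT y8 = NOT LOW = HIGH
y13 = y5 OR y12 = LOW OR HIGH = HIGH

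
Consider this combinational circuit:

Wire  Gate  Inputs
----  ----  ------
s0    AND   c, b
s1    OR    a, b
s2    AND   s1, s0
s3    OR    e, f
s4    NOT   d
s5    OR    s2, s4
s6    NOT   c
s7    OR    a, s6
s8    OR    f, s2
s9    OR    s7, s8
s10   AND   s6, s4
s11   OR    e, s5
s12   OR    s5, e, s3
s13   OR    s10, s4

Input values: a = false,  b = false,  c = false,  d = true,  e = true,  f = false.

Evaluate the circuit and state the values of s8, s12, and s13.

s8 = false, s12 = true, s13 = false

s0 = c AND b = false AND false = false
s1 = a OR b = false OR false = false
s2 = s1 AND s0 = false AND false = false
s3 = e OR f = true OR false = true
s4 = NOT d = NOT true = false
s5 = s2 OR s4 = false OR false = false
s6 = NOT c = NOT false = true
s8 = f OR s2 = false OR false = false
s10 = s6 AND s4 = true AND false = false
s12 = s5 OR e OR s3 = false OR true OR true = true
s13 = s10 OR s4 = false OR false = false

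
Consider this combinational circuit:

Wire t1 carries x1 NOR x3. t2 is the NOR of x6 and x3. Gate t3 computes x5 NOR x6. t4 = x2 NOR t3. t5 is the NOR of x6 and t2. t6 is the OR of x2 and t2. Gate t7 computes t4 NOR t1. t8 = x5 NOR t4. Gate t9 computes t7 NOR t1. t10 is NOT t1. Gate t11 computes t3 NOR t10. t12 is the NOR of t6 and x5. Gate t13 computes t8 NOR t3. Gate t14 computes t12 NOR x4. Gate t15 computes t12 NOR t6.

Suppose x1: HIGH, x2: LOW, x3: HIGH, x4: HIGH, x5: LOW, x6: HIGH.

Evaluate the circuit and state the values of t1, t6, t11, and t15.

t1 = LOW, t6 = LOW, t11 = LOW, t15 = LOW

t1 = x1 NOR x3 = HIGH NOR HIGH = LOW
t2 = x6 NOR x3 = HIGH NOR HIGH = LOW
t3 = x5 NOR x6 = LOW NOR HIGH = LOW
t6 = x2 OR t2 = LOW OR LOW = LOW
t10 = NOT t1 = NOT LOW = HIGH
t11 = t3 NOR t10 = LOW NOR HIGH = LOW
t12 = t6 NOR x5 = LOW NOR LOW = HIGH
t15 = t12 NOR t6 = HIGH NOR LOW = LOW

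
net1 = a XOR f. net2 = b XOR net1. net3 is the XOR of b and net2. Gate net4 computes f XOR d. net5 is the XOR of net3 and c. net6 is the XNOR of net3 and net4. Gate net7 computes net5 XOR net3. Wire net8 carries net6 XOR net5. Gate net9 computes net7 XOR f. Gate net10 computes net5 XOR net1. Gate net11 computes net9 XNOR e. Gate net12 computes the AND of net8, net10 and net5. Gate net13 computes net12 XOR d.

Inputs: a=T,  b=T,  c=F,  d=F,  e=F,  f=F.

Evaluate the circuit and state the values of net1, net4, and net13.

net1 = a XOR f = T XOR F = T
net2 = b XOR net1 = T XOR T = F
net3 = b XOR net2 = T XOR F = T
net4 = f XOR d = F XOR F = F
net5 = net3 XOR c = T XOR F = T
net6 = net3 XNOR net4 = T XNOR F = F
net8 = net6 XOR net5 = F XOR T = T
net10 = net5 XOR net1 = T XOR T = F
net12 = net8 AND net10 AND net5 = T AND F AND T = F
net13 = net12 XOR d = F XOR F = F

net1 = T  net4 = F  net13 = F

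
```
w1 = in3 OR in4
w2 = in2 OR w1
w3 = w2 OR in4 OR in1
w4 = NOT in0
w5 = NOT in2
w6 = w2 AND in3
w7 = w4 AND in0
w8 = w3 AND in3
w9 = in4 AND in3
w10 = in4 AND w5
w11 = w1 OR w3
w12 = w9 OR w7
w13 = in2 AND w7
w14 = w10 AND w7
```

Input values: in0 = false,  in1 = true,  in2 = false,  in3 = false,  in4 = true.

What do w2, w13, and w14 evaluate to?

w2 = true; w13 = false; w14 = false

w1 = in3 OR in4 = false OR true = true
w2 = in2 OR w1 = false OR true = true
w4 = NOT in0 = NOT false = true
w5 = NOT in2 = NOT false = true
w7 = w4 AND in0 = true AND false = false
w10 = in4 AND w5 = true AND true = true
w13 = in2 AND w7 = false AND false = false
w14 = w10 AND w7 = true AND false = false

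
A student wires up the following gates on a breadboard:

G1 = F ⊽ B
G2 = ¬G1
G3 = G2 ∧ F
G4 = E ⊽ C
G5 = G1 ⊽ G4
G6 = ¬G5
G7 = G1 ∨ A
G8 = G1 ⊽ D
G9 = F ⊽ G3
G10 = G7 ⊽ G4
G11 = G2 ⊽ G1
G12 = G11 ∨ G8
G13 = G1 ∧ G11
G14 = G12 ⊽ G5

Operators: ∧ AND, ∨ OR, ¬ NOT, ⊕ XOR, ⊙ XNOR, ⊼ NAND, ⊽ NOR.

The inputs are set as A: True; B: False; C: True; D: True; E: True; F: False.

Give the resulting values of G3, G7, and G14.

G3 = False  G7 = True  G14 = True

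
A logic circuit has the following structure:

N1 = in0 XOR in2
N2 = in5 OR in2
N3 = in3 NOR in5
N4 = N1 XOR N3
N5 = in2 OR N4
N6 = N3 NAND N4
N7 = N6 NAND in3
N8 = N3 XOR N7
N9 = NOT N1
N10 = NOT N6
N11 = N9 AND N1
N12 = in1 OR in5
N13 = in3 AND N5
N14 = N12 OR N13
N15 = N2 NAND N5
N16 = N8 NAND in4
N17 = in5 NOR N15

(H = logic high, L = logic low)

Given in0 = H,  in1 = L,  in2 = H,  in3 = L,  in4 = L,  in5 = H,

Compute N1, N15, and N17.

N1 = L  N15 = L  N17 = L

N1 = in0 XOR in2 = H XOR H = L
N2 = in5 OR in2 = H OR H = H
N3 = in3 NOR in5 = L NOR H = L
N4 = N1 XOR N3 = L XOR L = L
N5 = in2 OR N4 = H OR L = H
N15 = N2 NAND N5 = H NAND H = L
N17 = in5 NOR N15 = H NOR L = L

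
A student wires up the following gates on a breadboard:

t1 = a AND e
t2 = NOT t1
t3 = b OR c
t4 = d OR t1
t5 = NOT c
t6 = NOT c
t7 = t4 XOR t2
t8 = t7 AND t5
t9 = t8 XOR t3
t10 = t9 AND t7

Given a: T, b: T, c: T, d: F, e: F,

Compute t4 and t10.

t4 = F, t10 = T

t1 = a AND e = T AND F = F
t2 = NOT t1 = NOT F = T
t3 = b OR c = T OR T = T
t4 = d OR t1 = F OR F = F
t5 = NOT c = NOT T = F
t7 = t4 XOR t2 = F XOR T = T
t8 = t7 AND t5 = T AND F = F
t9 = t8 XOR t3 = F XOR T = T
t10 = t9 AND t7 = T AND T = T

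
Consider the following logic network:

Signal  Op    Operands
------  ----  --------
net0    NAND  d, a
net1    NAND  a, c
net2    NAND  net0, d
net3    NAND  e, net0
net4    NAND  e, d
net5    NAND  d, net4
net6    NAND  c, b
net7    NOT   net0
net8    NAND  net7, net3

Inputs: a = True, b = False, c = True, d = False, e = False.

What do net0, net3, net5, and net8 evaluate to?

net0 = d NAND a = False NAND True = True
net3 = e NAND net0 = False NAND True = True
net4 = e NAND d = False NAND False = True
net5 = d NAND net4 = False NAND True = True
net7 = NOT net0 = NOT True = False
net8 = net7 NAND net3 = False NAND True = True

net0 = True  net3 = True  net5 = True  net8 = True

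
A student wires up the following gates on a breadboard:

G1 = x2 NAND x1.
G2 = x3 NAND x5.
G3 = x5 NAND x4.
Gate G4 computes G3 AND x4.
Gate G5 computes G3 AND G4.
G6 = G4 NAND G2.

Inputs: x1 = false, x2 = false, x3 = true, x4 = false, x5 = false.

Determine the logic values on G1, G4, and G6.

G1 = true  G4 = false  G6 = true

G1 = x2 NAND x1 = false NAND false = true
G2 = x3 NAND x5 = true NAND false = true
G3 = x5 NAND x4 = false NAND false = true
G4 = G3 AND x4 = true AND false = false
G6 = G4 NAND G2 = false NAND true = true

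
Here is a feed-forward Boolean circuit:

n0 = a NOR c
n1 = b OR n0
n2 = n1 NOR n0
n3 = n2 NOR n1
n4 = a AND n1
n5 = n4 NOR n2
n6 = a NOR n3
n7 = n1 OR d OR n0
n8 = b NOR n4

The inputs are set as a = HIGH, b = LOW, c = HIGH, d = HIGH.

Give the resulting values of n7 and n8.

n0 = a NOR c = HIGH NOR HIGH = LOW
n1 = b OR n0 = LOW OR LOW = LOW
n4 = a AND n1 = HIGH AND LOW = LOW
n7 = n1 OR d OR n0 = LOW OR HIGH OR LOW = HIGH
n8 = b NOR n4 = LOW NOR LOW = HIGH

n7 = HIGH; n8 = HIGH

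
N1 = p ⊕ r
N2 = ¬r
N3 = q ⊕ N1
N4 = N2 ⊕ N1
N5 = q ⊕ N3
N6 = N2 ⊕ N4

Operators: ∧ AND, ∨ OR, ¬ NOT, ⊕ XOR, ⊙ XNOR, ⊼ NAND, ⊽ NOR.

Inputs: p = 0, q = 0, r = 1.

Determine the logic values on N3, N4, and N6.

N1 = p XOR r = 0 XOR 1 = 1
N2 = NOT r = NOT 1 = 0
N3 = q XOR N1 = 0 XOR 1 = 1
N4 = N2 XOR N1 = 0 XOR 1 = 1
N6 = N2 XOR N4 = 0 XOR 1 = 1

N3 = 1; N4 = 1; N6 = 1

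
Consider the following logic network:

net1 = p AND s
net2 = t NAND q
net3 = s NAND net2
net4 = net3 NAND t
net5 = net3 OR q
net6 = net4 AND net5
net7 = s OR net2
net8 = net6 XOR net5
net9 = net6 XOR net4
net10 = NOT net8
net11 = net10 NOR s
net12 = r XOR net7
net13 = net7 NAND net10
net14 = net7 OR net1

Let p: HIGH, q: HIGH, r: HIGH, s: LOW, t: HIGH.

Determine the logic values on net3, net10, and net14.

net3 = HIGH  net10 = LOW  net14 = LOW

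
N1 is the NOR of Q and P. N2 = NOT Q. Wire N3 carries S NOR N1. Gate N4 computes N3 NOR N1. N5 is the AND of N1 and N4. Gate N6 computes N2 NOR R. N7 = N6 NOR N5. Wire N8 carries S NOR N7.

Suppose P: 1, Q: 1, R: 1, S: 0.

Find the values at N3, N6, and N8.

N1 = Q NOR P = 1 NOR 1 = 0
N2 = NOT Q = NOT 1 = 0
N3 = S NOR N1 = 0 NOR 0 = 1
N4 = N3 NOR N1 = 1 NOR 0 = 0
N5 = N1 AND N4 = 0 AND 0 = 0
N6 = N2 NOR R = 0 NOR 1 = 0
N7 = N6 NOR N5 = 0 NOR 0 = 1
N8 = S NOR N7 = 0 NOR 1 = 0

N3 = 1; N6 = 0; N8 = 0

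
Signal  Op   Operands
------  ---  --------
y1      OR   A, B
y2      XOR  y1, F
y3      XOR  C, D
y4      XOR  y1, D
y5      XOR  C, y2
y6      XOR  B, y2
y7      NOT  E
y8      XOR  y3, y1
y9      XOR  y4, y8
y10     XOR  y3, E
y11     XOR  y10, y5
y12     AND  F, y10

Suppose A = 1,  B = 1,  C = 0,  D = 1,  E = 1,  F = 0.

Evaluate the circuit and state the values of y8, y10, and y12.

y8 = 0; y10 = 0; y12 = 0

y1 = A OR B = 1 OR 1 = 1
y3 = C XOR D = 0 XOR 1 = 1
y8 = y3 XOR y1 = 1 XOR 1 = 0
y10 = y3 XOR E = 1 XOR 1 = 0
y12 = F AND y10 = 0 AND 0 = 0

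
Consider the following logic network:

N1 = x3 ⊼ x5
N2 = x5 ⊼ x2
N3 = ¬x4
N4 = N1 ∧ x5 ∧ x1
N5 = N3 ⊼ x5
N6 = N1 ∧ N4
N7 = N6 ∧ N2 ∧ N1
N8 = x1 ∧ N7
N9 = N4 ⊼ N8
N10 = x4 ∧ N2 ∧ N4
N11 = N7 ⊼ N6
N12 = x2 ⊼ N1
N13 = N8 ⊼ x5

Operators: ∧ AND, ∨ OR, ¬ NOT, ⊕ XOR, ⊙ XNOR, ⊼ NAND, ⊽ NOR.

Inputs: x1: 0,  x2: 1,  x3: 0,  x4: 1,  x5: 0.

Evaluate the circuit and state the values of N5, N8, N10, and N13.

N5 = 1  N8 = 0  N10 = 0  N13 = 1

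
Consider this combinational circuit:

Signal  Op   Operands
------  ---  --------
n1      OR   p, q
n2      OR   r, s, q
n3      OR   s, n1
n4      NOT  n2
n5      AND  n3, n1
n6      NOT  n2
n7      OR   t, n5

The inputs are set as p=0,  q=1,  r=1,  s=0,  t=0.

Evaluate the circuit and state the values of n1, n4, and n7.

n1 = p OR q = 0 OR 1 = 1
n2 = r OR s OR q = 1 OR 0 OR 1 = 1
n3 = s OR n1 = 0 OR 1 = 1
n4 = NOT n2 = NOT 1 = 0
n5 = n3 AND n1 = 1 AND 1 = 1
n7 = t OR n5 = 0 OR 1 = 1

n1 = 1  n4 = 0  n7 = 1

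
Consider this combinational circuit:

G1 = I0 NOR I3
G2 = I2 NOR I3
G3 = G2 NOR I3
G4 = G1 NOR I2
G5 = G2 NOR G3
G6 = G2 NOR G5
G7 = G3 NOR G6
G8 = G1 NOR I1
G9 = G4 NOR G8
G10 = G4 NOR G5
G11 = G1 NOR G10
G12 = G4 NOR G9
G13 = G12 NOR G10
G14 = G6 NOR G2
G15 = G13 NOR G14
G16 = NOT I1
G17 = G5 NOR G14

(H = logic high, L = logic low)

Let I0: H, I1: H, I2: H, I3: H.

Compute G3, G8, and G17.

G3 = L, G8 = L, G17 = L

G1 = I0 NOR I3 = H NOR H = L
G2 = I2 NOR I3 = H NOR H = L
G3 = G2 NOR I3 = L NOR H = L
G5 = G2 NOR G3 = L NOR L = H
G6 = G2 NOR G5 = L NOR H = L
G8 = G1 NOR I1 = L NOR H = L
G14 = G6 NOR G2 = L NOR L = H
G17 = G5 NOR G14 = H NOR H = L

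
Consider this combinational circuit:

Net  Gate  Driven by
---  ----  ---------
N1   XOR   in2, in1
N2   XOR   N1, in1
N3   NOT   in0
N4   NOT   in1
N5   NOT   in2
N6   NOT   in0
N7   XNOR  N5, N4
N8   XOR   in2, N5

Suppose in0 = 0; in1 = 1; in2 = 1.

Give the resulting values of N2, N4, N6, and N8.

N1 = in2 XOR in1 = 1 XOR 1 = 0
N2 = N1 XOR in1 = 0 XOR 1 = 1
N4 = NOT in1 = NOT 1 = 0
N5 = NOT in2 = NOT 1 = 0
N6 = NOT in0 = NOT 0 = 1
N8 = in2 XOR N5 = 1 XOR 0 = 1

N2 = 1; N4 = 0; N6 = 1; N8 = 1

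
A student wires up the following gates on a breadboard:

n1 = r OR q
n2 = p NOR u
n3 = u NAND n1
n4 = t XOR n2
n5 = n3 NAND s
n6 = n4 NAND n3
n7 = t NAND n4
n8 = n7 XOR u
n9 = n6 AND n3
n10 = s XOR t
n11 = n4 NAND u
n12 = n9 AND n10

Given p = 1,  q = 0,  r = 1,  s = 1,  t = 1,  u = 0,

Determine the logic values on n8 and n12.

n8 = 0, n12 = 0

n1 = r OR q = 1 OR 0 = 1
n2 = p NOR u = 1 NOR 0 = 0
n3 = u NAND n1 = 0 NAND 1 = 1
n4 = t XOR n2 = 1 XOR 0 = 1
n6 = n4 NAND n3 = 1 NAND 1 = 0
n7 = t NAND n4 = 1 NAND 1 = 0
n8 = n7 XOR u = 0 XOR 0 = 0
n9 = n6 AND n3 = 0 AND 1 = 0
n10 = s XOR t = 1 XOR 1 = 0
n12 = n9 AND n10 = 0 AND 0 = 0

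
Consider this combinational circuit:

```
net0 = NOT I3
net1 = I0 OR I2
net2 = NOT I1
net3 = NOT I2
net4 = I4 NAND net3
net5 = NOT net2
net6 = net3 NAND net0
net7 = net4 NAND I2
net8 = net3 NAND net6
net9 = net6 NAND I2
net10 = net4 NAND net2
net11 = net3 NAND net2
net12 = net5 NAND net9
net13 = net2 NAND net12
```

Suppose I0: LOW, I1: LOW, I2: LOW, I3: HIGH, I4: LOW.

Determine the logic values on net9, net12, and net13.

net9 = HIGH, net12 = HIGH, net13 = LOW

net0 = NOT I3 = NOT HIGH = LOW
net2 = NOT I1 = NOT LOW = HIGH
net3 = NOT I2 = NOT LOW = HIGH
net5 = NOT net2 = NOT HIGH = LOW
net6 = net3 NAND net0 = HIGH NAND LOW = HIGH
net9 = net6 NAND I2 = HIGH NAND LOW = HIGH
net12 = net5 NAND net9 = LOW NAND HIGH = HIGH
net13 = net2 NAND net12 = HIGH NAND HIGH = LOW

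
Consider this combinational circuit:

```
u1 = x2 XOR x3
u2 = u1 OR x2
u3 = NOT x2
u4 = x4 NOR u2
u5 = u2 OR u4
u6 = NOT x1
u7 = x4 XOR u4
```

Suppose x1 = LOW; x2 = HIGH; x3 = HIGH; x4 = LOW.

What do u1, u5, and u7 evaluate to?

u1 = x2 XOR x3 = HIGH XOR HIGH = LOW
u2 = u1 OR x2 = LOW OR HIGH = HIGH
u4 = x4 NOR u2 = LOW NOR HIGH = LOW
u5 = u2 OR u4 = HIGH OR LOW = HIGH
u7 = x4 XOR u4 = LOW XOR LOW = LOW

u1 = LOW; u5 = HIGH; u7 = LOW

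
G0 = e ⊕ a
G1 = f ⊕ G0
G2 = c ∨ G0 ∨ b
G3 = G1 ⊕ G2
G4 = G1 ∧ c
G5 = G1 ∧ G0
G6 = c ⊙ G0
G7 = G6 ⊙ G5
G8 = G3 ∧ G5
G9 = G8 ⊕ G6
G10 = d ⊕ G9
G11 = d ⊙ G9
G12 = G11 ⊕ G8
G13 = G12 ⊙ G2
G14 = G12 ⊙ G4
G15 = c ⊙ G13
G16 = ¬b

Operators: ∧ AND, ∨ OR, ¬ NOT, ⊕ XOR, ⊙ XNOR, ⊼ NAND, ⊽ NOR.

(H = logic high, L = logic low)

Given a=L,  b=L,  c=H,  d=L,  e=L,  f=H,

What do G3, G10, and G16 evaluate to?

G3 = L  G10 = L  G16 = H

G0 = e XOR a = L XOR L = L
G1 = f XOR G0 = H XOR L = H
G2 = c OR G0 OR b = H OR L OR L = H
G3 = G1 XOR G2 = H XOR H = L
G5 = G1 AND G0 = H AND L = L
G6 = c XNOR G0 = H XNOR L = L
G8 = G3 AND G5 = L AND L = L
G9 = G8 XOR G6 = L XOR L = L
G10 = d XOR G9 = L XOR L = L
G16 = NOT b = NOT L = H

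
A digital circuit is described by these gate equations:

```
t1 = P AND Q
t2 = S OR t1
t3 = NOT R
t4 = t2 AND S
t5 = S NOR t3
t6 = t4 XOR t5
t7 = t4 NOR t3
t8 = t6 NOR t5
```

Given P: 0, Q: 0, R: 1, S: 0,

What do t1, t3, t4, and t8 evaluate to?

t1 = 0, t3 = 0, t4 = 0, t8 = 0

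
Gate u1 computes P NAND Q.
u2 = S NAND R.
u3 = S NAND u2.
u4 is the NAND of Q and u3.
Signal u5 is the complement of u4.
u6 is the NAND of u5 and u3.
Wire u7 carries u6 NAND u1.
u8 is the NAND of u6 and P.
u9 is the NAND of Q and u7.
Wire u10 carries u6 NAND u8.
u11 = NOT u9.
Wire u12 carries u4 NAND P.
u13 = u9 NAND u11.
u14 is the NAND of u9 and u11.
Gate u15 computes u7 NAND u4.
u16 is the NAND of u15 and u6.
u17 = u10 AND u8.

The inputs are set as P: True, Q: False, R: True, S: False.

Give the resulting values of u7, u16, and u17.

u1 = P NAND Q = True NAND False = True
u2 = S NAND R = False NAND True = True
u3 = S NAND u2 = False NAND True = True
u4 = Q NAND u3 = False NAND True = True
u5 = NOT u4 = NOT True = False
u6 = u5 NAND u3 = False NAND True = True
u7 = u6 NAND u1 = True NAND True = False
u8 = u6 NAND P = True NAND True = False
u10 = u6 NAND u8 = True NAND False = True
u15 = u7 NAND u4 = False NAND True = True
u16 = u15 NAND u6 = True NAND True = False
u17 = u10 AND u8 = True AND False = False

u7 = False, u16 = False, u17 = False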